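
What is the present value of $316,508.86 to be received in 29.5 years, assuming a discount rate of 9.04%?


Present value formula: PV = FV / (1 + r)^t
PV = $316,508.86 / (1 + 0.0904)^29.5
PV = $316,508.86 / 12.846427
PV = $24,637.89

PV = FV / (1 + r)^t = $24,637.89


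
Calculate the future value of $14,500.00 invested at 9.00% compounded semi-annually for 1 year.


Compound interest formula: A = P(1 + r/n)^(nt)
A = $14,500.00 × (1 + 0.09/2)^(2 × 1)
Growth factor: (1 + 0.09/2)^2 = 1.092025
A = $14,500.00 × 1.092025
A = $15,834.36

A = P(1 + r/n)^(nt) = $15,834.36


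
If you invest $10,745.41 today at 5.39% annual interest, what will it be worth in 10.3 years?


Future value formula: FV = PV × (1 + r)^t
FV = $10,745.41 × (1 + 0.0539)^10.3
FV = $10,745.41 × 1.717251
FV = $18,452.57

FV = PV × (1 + r)^t = $18,452.57


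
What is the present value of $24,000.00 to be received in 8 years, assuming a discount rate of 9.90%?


Present value formula: PV = FV / (1 + r)^t
PV = $24,000.00 / (1 + 0.099)^8
PV = $24,000.00 / 2.128049
PV = $11,277.94

PV = FV / (1 + r)^t = $11,277.94


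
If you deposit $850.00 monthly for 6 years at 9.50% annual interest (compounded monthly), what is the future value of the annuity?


Future value of an ordinary annuity: FV = PMT × ((1 + r)^n − 1) / r
Monthly rate r = 0.095/12 ≈ 0.00791667, n = 72
FV = $850.00 × ((1 + 0.095/12)^72 − 1) / (0.095/12)
FV = $850.00 × 96.543509
FV = $82,061.98

FV = PMT × ((1+r)^n - 1)/r = $82,061.98


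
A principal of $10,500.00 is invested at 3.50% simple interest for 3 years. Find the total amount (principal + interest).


Total amount formula: A = P(1 + rt) = P + P·r·t
Interest: I = P × r × t = $10,500.00 × 0.035 × 3 = $1,102.50
A = P + I = $10,500.00 + $1,102.50 = $11,602.50

A = P + I = P(1 + rt) = $11,602.50


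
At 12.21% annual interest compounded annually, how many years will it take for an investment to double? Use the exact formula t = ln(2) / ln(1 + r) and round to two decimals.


Doubling condition: (1 + r)^t = 2
Take ln of both sides: t × ln(1 + r) = ln(2)
t = ln(2) / ln(1 + r)
t = 0.693147 / 0.115202
t = 6.02

t = ln(2) / ln(1 + r) = 6.02 years


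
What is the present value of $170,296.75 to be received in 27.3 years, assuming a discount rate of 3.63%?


Present value formula: PV = FV / (1 + r)^t
PV = $170,296.75 / (1 + 0.0363)^27.3
PV = $170,296.75 / 2.647001
PV = $64,335.73

PV = FV / (1 + r)^t = $64,335.73


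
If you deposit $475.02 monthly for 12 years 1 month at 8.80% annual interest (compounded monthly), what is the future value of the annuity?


Future value of an ordinary annuity: FV = PMT × ((1 + r)^n − 1) / r
Monthly rate r = 0.088/12 ≈ 0.00733333, n = 145
FV = $475.02 × ((1 + 0.088/12)^145 − 1) / (0.088/12)
FV = $475.02 × 257.017327
FV = $122,088.37

FV = PMT × ((1+r)^n - 1)/r = $122,088.37


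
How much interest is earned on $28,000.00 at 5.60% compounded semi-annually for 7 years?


Compound interest earned = final amount − principal.
A = P(1 + r/n)^(nt) = $28,000.00 × (1 + 0.056/2)^(2 × 7) = $41,215.60
Interest = A − P = $41,215.60 − $28,000.00 = $13,215.60

Interest = A - P = $13,215.60


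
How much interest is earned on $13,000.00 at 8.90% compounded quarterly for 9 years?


Compound interest earned = final amount − principal.
A = P(1 + r/n)^(nt) = $13,000.00 × (1 + 0.089/4)^(4 × 9) = $28,707.78
Interest = A − P = $28,707.78 − $13,000.00 = $15,707.78

Interest = A - P = $15,707.78


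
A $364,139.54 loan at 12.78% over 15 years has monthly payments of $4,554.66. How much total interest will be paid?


Total paid over the life of the loan = PMT × n.
Total paid = $4,554.66 × 180 = $819,838.80
Total interest = total paid − principal = $819,838.80 − $364,139.54 = $455,699.26

Total interest = (PMT × n) - PV = $455,699.26


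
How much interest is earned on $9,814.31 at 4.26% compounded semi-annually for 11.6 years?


Compound interest earned = final amount − principal.
A = P(1 + r/n)^(nt) = $9,814.31 × (1 + 0.0426/2)^(2 × 11.6) = $16,003.58
Interest = A − P = $16,003.58 − $9,814.31 = $6,189.27

Interest = A - P = $6,189.27


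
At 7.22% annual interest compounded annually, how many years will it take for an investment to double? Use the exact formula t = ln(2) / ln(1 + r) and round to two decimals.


Doubling condition: (1 + r)^t = 2
Take ln of both sides: t × ln(1 + r) = ln(2)
t = ln(2) / ln(1 + r)
t = 0.693147 / 0.069713
t = 9.94

t = ln(2) / ln(1 + r) = 9.94 years


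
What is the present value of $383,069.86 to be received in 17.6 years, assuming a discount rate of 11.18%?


Present value formula: PV = FV / (1 + r)^t
PV = $383,069.86 / (1 + 0.1118)^17.6
PV = $383,069.86 / 6.457574
PV = $59,321.02

PV = FV / (1 + r)^t = $59,321.02


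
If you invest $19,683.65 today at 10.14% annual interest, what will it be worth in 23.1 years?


Future value formula: FV = PV × (1 + r)^t
FV = $19,683.65 × (1 + 0.1014)^23.1
FV = $19,683.65 × 9.309603
FV = $183,246.97

FV = PV × (1 + r)^t = $183,246.97


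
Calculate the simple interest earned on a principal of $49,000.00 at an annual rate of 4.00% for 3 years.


Simple interest formula: I = P × r × t
I = $49,000.00 × 0.04 × 3
I = $5,880.00

I = P × r × t = $5,880.00


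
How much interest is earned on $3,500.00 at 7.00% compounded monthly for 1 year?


Compound interest earned = final amount − principal.
A = P(1 + r/n)^(nt) = $3,500.00 × (1 + 0.07/12)^(12 × 1) = $3,753.02
Interest = A − P = $3,753.02 − $3,500.00 = $253.02

Interest = A - P = $253.02


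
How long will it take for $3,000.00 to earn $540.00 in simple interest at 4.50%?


Rearrange the simple interest formula for t:
I = P × r × t  ⇒  t = I / (P × r)
t = $540.00 / ($3,000.00 × 0.045)
t = 4

t = I/(P×r) = 4 years


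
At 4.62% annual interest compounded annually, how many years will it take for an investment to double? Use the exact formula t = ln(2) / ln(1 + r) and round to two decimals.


Doubling condition: (1 + r)^t = 2
Take ln of both sides: t × ln(1 + r) = ln(2)
t = ln(2) / ln(1 + r)
t = 0.693147 / 0.045165
t = 15.35

t = ln(2) / ln(1 + r) = 15.35 years


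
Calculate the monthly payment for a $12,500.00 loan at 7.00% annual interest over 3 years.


Loan payment formula: PMT = PV × r / (1 − (1 + r)^(−n))
Monthly rate r = 0.07/12 ≈ 0.00583333, n = 36 months
Denominator: 1 − (1 + 0.07/12)^(−36) = 0.188921
PMT = $12,500.00 × (0.07/12) / 0.188921
PMT = $385.96 per month

PMT = PV × r / (1-(1+r)^(-n)) = $385.96/month


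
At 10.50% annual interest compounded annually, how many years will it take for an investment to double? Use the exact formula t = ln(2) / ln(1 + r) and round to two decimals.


Doubling condition: (1 + r)^t = 2
Take ln of both sides: t × ln(1 + r) = ln(2)
t = ln(2) / ln(1 + r)
t = 0.693147 / 0.099845
t = 6.94

t = ln(2) / ln(1 + r) = 6.94 years


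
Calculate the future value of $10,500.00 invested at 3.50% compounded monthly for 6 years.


Compound interest formula: A = P(1 + r/n)^(nt)
A = $10,500.00 × (1 + 0.035/12)^(12 × 6)
Growth factor: (1 + 0.035/12)^72 = 1.233301
A = $10,500.00 × 1.233301
A = $12,949.66

A = P(1 + r/n)^(nt) = $12,949.66


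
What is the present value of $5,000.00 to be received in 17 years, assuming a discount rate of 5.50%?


Present value formula: PV = FV / (1 + r)^t
PV = $5,000.00 / (1 + 0.055)^17
PV = $5,000.00 / 2.484802
PV = $2,012.23

PV = FV / (1 + r)^t = $2,012.23


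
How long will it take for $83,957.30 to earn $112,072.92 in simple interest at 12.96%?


Rearrange the simple interest formula for t:
I = P × r × t  ⇒  t = I / (P × r)
t = $112,072.92 / ($83,957.30 × 0.1296)
t = 10.3

t = I/(P×r) = 10.3 years


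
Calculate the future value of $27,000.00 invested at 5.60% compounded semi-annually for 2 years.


Compound interest formula: A = P(1 + r/n)^(nt)
A = $27,000.00 × (1 + 0.056/2)^(2 × 2)
Growth factor: (1 + 0.056/2)^4 = 1.11679242
A = $27,000.00 × 1.11679242
A = $30,153.40

A = P(1 + r/n)^(nt) = $30,153.40


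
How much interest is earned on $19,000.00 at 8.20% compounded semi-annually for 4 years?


Compound interest earned = final amount − principal.
A = P(1 + r/n)^(nt) = $19,000.00 × (1 + 0.082/2)^(2 × 4) = $26,203.51
Interest = A − P = $26,203.51 − $19,000.00 = $7,203.51

Interest = A - P = $7,203.51


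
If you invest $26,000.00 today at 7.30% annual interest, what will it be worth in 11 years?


Future value formula: FV = PV × (1 + r)^t
FV = $26,000.00 × (1 + 0.073)^11
FV = $26,000.00 × 2.1706857
FV = $56,437.83

FV = PV × (1 + r)^t = $56,437.83


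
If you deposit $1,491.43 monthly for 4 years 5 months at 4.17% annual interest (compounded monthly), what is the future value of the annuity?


Future value of an ordinary annuity: FV = PMT × ((1 + r)^n − 1) / r
Monthly rate r = 0.0417/12 = 0.003475, n = 53
FV = $1,491.43 × ((1 + 0.0417/12)^53 − 1) / (0.0417/12)
FV = $1,491.43 × 58.084152
FV = $86,628.45

FV = PMT × ((1+r)^n - 1)/r = $86,628.45


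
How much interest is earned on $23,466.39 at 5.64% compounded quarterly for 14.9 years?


Compound interest earned = final amount − principal.
A = P(1 + r/n)^(nt) = $23,466.39 × (1 + 0.0564/4)^(4 × 14.9) = $54,058.12
Interest = A − P = $54,058.12 − $23,466.39 = $30,591.73

Interest = A - P = $30,591.73


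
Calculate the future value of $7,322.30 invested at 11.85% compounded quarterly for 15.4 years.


Compound interest formula: A = P(1 + r/n)^(nt)
A = $7,322.30 × (1 + 0.1185/4)^(4 × 15.4)
Growth factor: (1 + 0.1185/4)^61.6 = 6.039921
A = $7,322.30 × 6.039921
A = $44,226.11

A = P(1 + r/n)^(nt) = $44,226.11


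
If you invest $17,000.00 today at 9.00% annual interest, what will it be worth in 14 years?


Future value formula: FV = PV × (1 + r)^t
FV = $17,000.00 × (1 + 0.09)^14
FV = $17,000.00 × 3.341727
FV = $56,809.36

FV = PV × (1 + r)^t = $56,809.36


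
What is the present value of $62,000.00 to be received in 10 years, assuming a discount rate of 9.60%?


Present value formula: PV = FV / (1 + r)^t
PV = $62,000.00 / (1 + 0.096)^10
PV = $62,000.00 / 2.500953
PV = $24,790.55

PV = FV / (1 + r)^t = $24,790.55


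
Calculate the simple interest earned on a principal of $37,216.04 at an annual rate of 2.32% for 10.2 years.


Simple interest formula: I = P × r × t
I = $37,216.04 × 0.0232 × 10.2
I = $8,806.80

I = P × r × t = $8,806.80


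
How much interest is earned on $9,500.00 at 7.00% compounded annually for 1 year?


Compound interest earned = final amount − principal.
A = P(1 + r/n)^(nt) = $9,500.00 × (1 + 0.07/1)^(1 × 1) = $10,165.00
Interest = A − P = $10,165.00 − $9,500.00 = $665.00

Interest = A - P = $665.00


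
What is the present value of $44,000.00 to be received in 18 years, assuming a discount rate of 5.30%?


Present value formula: PV = FV / (1 + r)^t
PV = $44,000.00 / (1 + 0.053)^18
PV = $44,000.00 / 2.533440
PV = $17,367.69

PV = FV / (1 + r)^t = $17,367.69


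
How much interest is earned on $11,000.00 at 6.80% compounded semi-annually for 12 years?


Compound interest earned = final amount − principal.
A = P(1 + r/n)^(nt) = $11,000.00 × (1 + 0.068/2)^(2 × 12) = $24,540.62
Interest = A − P = $24,540.62 − $11,000.00 = $13,540.62

Interest = A - P = $13,540.62


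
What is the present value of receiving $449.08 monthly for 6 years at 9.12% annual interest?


Present value of an ordinary annuity: PV = PMT × (1 − (1 + r)^(−n)) / r
Monthly rate r = 0.0912/12 = 0.0076, n = 72
PV = $449.08 × (1 − (1 + 0.0912/12)^(−72)) / (0.0912/12)
PV = $449.08 × 55.293979
PV = $24,831.42

PV = PMT × (1-(1+r)^(-n))/r = $24,831.42


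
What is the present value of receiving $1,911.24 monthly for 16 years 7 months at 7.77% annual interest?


Present value of an ordinary annuity: PV = PMT × (1 − (1 + r)^(−n)) / r
Monthly rate r = 0.0777/12 = 0.006475, n = 199
PV = $1,911.24 × (1 − (1 + 0.0777/12)^(−199)) / (0.0777/12)
PV = $1,911.24 × 111.6873262
PV = $213,461.29

PV = PMT × (1-(1+r)^(-n))/r = $213,461.29


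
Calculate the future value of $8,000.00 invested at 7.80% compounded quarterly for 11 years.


Compound interest formula: A = P(1 + r/n)^(nt)
A = $8,000.00 × (1 + 0.078/4)^(4 × 11)
Growth factor: (1 + 0.078/4)^44 = 2.339043
A = $8,000.00 × 2.339043
A = $18,712.34

A = P(1 + r/n)^(nt) = $18,712.34


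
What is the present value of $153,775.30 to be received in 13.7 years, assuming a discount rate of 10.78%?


Present value formula: PV = FV / (1 + r)^t
PV = $153,775.30 / (1 + 0.1078)^13.7
PV = $153,775.30 / 4.0655625
PV = $37,823.87

PV = FV / (1 + r)^t = $37,823.87


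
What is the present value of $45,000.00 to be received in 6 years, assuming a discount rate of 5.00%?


Present value formula: PV = FV / (1 + r)^t
PV = $45,000.00 / (1 + 0.05)^6
PV = $45,000.00 / 1.3400956
PV = $33,579.69

PV = FV / (1 + r)^t = $33,579.69


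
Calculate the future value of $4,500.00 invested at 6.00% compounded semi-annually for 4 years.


Compound interest formula: A = P(1 + r/n)^(nt)
A = $4,500.00 × (1 + 0.06/2)^(2 × 4)
Growth factor: (1 + 0.06/2)^8 = 1.2667701
A = $4,500.00 × 1.2667701
A = $5,700.47

A = P(1 + r/n)^(nt) = $5,700.47


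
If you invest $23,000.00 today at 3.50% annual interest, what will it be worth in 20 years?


Future value formula: FV = PV × (1 + r)^t
FV = $23,000.00 × (1 + 0.035)^20
FV = $23,000.00 × 1.9897889
FV = $45,765.14

FV = PV × (1 + r)^t = $45,765.14


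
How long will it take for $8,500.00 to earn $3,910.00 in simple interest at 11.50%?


Rearrange the simple interest formula for t:
I = P × r × t  ⇒  t = I / (P × r)
t = $3,910.00 / ($8,500.00 × 0.115)
t = 4

t = I/(P×r) = 4 years


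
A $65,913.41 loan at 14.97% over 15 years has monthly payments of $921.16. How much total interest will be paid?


Total paid over the life of the loan = PMT × n.
Total paid = $921.16 × 180 = $165,808.80
Total interest = total paid − principal = $165,808.80 − $65,913.41 = $99,895.39

Total interest = (PMT × n) - PV = $99,895.39


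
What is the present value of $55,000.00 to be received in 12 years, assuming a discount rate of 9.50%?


Present value formula: PV = FV / (1 + r)^t
PV = $55,000.00 / (1 + 0.095)^12
PV = $55,000.00 / 2.971457
PV = $18,509.44

PV = FV / (1 + r)^t = $18,509.44


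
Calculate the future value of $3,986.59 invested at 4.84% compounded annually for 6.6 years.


Compound interest formula: A = P(1 + r/n)^(nt)
A = $3,986.59 × (1 + 0.0484/1)^(1 × 6.6)
Growth factor: (1 + 0.0484/1)^6.6 = 1.366087
A = $3,986.59 × 1.366087
A = $5,446.03

A = P(1 + r/n)^(nt) = $5,446.03


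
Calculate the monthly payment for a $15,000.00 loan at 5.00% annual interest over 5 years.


Loan payment formula: PMT = PV × r / (1 − (1 + r)^(−n))
Monthly rate r = 0.05/12 ≈ 0.00416667, n = 60 months
Denominator: 1 − (1 + 0.05/12)^(−60) = 0.220795
PMT = $15,000.00 × (0.05/12) / 0.220795
PMT = $283.07 per month

PMT = PV × r / (1-(1+r)^(-n)) = $283.07/month


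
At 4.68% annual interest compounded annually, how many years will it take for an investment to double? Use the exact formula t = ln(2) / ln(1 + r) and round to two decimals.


Doubling condition: (1 + r)^t = 2
Take ln of both sides: t × ln(1 + r) = ln(2)
t = ln(2) / ln(1 + r)
t = 0.693147 / 0.045738
t = 15.15

t = ln(2) / ln(1 + r) = 15.15 years


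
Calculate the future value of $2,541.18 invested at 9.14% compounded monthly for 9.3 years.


Compound interest formula: A = P(1 + r/n)^(nt)
A = $2,541.18 × (1 + 0.0914/12)^(12 × 9.3)
Growth factor: (1 + 0.0914/12)^111.6 = 2.332170
A = $2,541.18 × 2.332170
A = $5,926.46

A = P(1 + r/n)^(nt) = $5,926.46


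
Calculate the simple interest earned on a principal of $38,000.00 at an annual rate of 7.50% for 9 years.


Simple interest formula: I = P × r × t
I = $38,000.00 × 0.075 × 9
I = $25,650.00

I = P × r × t = $25,650.00


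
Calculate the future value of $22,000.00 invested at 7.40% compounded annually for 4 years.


Compound interest formula: A = P(1 + r/n)^(nt)
A = $22,000.00 × (1 + 0.074/1)^(1 × 4)
Growth factor: (1 + 0.074/1)^4 = 1.330507
A = $22,000.00 × 1.330507
A = $29,271.15

A = P(1 + r/n)^(nt) = $29,271.15


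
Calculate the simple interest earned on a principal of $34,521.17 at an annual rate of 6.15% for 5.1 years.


Simple interest formula: I = P × r × t
I = $34,521.17 × 0.0615 × 5.1
I = $10,827.56

I = P × r × t = $10,827.56


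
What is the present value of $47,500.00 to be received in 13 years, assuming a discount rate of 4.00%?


Present value formula: PV = FV / (1 + r)^t
PV = $47,500.00 / (1 + 0.04)^13
PV = $47,500.00 / 1.6650735
PV = $28,527.27

PV = FV / (1 + r)^t = $28,527.27


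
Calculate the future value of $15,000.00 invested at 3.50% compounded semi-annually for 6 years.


Compound interest formula: A = P(1 + r/n)^(nt)
A = $15,000.00 × (1 + 0.035/2)^(2 × 6)
Growth factor: (1 + 0.035/2)^12 = 1.2314393
A = $15,000.00 × 1.2314393
A = $18,471.59

A = P(1 + r/n)^(nt) = $18,471.59


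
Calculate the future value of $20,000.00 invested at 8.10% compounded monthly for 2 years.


Compound interest formula: A = P(1 + r/n)^(nt)
A = $20,000.00 × (1 + 0.081/12)^(12 × 2)
Growth factor: (1 + 0.081/12)^24 = 1.1752204
A = $20,000.00 × 1.1752204
A = $23,504.41

A = P(1 + r/n)^(nt) = $23,504.41


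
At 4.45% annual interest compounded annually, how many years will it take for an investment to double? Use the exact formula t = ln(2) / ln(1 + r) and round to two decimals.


Doubling condition: (1 + r)^t = 2
Take ln of both sides: t × ln(1 + r) = ln(2)
t = ln(2) / ln(1 + r)
t = 0.693147 / 0.043538
t = 15.92

t = ln(2) / ln(1 + r) = 15.92 years


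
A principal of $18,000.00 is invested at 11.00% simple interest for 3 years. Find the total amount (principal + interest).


Total amount formula: A = P(1 + rt) = P + P·r·t
Interest: I = P × r × t = $18,000.00 × 0.11 × 3 = $5,940.00
A = P + I = $18,000.00 + $5,940.00 = $23,940.00

A = P + I = P(1 + rt) = $23,940.00


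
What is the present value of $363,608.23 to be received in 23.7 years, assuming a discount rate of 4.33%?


Present value formula: PV = FV / (1 + r)^t
PV = $363,608.23 / (1 + 0.0433)^23.7
PV = $363,608.23 / 2.7308523
PV = $133,148.26

PV = FV / (1 + r)^t = $133,148.26


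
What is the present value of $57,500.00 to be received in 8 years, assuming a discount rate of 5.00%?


Present value formula: PV = FV / (1 + r)^t
PV = $57,500.00 / (1 + 0.05)^8
PV = $57,500.00 / 1.4774554
PV = $38,918.26

PV = FV / (1 + r)^t = $38,918.26


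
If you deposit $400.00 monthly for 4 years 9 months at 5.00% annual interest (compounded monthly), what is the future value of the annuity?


Future value of an ordinary annuity: FV = PMT × ((1 + r)^n − 1) / r
Monthly rate r = 0.05/12 ≈ 0.00416667, n = 57
FV = $400.00 × ((1 + 0.05/12)^57 − 1) / (0.05/12)
FV = $400.00 × 64.187869
FV = $25,675.15

FV = PMT × ((1+r)^n - 1)/r = $25,675.15


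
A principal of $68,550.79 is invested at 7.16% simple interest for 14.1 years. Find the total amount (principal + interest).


Total amount formula: A = P(1 + rt) = P + P·r·t
Interest: I = P × r × t = $68,550.79 × 0.0716 × 14.1 = $69,206.14
A = P + I = $68,550.79 + $69,206.14 = $137,756.93

A = P + I = P(1 + rt) = $137,756.93


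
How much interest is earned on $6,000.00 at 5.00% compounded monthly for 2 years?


Compound interest earned = final amount − principal.
A = P(1 + r/n)^(nt) = $6,000.00 × (1 + 0.05/12)^(12 × 2) = $6,629.65
Interest = A − P = $6,629.65 − $6,000.00 = $629.65

Interest = A - P = $629.65


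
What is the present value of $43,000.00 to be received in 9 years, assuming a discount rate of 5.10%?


Present value formula: PV = FV / (1 + r)^t
PV = $43,000.00 / (1 + 0.051)^9
PV = $43,000.00 / 1.564676
PV = $27,481.73

PV = FV / (1 + r)^t = $27,481.73


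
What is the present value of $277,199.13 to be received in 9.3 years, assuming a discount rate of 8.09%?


Present value formula: PV = FV / (1 + r)^t
PV = $277,199.13 / (1 + 0.0809)^9.3
PV = $277,199.13 / 2.0616043
PV = $134,457.97

PV = FV / (1 + r)^t = $134,457.97


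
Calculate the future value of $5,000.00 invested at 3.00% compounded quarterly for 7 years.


Compound interest formula: A = P(1 + r/n)^(nt)
A = $5,000.00 × (1 + 0.03/4)^(4 × 7)
Growth factor: (1 + 0.03/4)^28 = 1.232712
A = $5,000.00 × 1.232712
A = $6,163.56

A = P(1 + r/n)^(nt) = $6,163.56


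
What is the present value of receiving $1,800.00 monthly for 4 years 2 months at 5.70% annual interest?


Present value of an ordinary annuity: PV = PMT × (1 − (1 + r)^(−n)) / r
Monthly rate r = 0.057/12 = 0.00475, n = 50
PV = $1,800.00 × (1 − (1 + 0.057/12)^(−50)) / (0.057/12)
PV = $1,800.00 × 44.412541
PV = $79,942.57

PV = PMT × (1-(1+r)^(-n))/r = $79,942.57


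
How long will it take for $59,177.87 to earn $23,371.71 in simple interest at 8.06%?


Rearrange the simple interest formula for t:
I = P × r × t  ⇒  t = I / (P × r)
t = $23,371.71 / ($59,177.87 × 0.0806)
t = 4.9

t = I/(P×r) = 4.9 years


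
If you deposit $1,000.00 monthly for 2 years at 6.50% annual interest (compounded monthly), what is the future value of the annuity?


Future value of an ordinary annuity: FV = PMT × ((1 + r)^n − 1) / r
Monthly rate r = 0.065/12 ≈ 0.00541667, n = 24
FV = $1,000.00 × ((1 + 0.065/12)^24 − 1) / (0.065/12)
FV = $1,000.00 × 25.556111
FV = $25,556.11

FV = PMT × ((1+r)^n - 1)/r = $25,556.11


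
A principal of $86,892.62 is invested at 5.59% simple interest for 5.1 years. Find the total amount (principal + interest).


Total amount formula: A = P(1 + rt) = P + P·r·t
Interest: I = P × r × t = $86,892.62 × 0.0559 × 5.1 = $24,772.22
A = P + I = $86,892.62 + $24,772.22 = $111,664.84

A = P + I = P(1 + rt) = $111,664.84


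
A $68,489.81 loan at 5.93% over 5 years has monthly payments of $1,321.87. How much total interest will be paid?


Total paid over the life of the loan = PMT × n.
Total paid = $1,321.87 × 60 = $79,312.20
Total interest = total paid − principal = $79,312.20 − $68,489.81 = $10,822.39

Total interest = (PMT × n) - PV = $10,822.39


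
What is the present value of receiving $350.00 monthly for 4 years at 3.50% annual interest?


Present value of an ordinary annuity: PV = PMT × (1 − (1 + r)^(−n)) / r
Monthly rate r = 0.035/12 ≈ 0.00291667, n = 48
PV = $350.00 × (1 − (1 + 0.035/12)^(−48)) / (0.035/12)
PV = $350.00 × 44.730719
PV = $15,655.75

PV = PMT × (1-(1+r)^(-n))/r = $15,655.75


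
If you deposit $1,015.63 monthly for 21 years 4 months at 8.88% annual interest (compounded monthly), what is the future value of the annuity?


Future value of an ordinary annuity: FV = PMT × ((1 + r)^n − 1) / r
Monthly rate r = 0.0888/12 = 0.0074, n = 256
FV = $1,015.63 × ((1 + 0.0888/12)^256 − 1) / (0.0888/12)
FV = $1,015.63 × 757.073844
FV = $768,906.91

FV = PMT × ((1+r)^n - 1)/r = $768,906.91


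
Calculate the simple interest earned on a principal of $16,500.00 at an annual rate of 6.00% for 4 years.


Simple interest formula: I = P × r × t
I = $16,500.00 × 0.06 × 4
I = $3,960.00

I = P × r × t = $3,960.00


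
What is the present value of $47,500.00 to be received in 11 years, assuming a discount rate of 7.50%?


Present value formula: PV = FV / (1 + r)^t
PV = $47,500.00 / (1 + 0.075)^11
PV = $47,500.00 / 2.215609
PV = $21,438.80

PV = FV / (1 + r)^t = $21,438.80


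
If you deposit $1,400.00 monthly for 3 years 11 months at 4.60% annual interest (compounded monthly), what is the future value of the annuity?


Future value of an ordinary annuity: FV = PMT × ((1 + r)^n − 1) / r
Monthly rate r = 0.046/12 ≈ 0.00383333, n = 47
FV = $1,400.00 × ((1 + 0.046/12)^47 − 1) / (0.046/12)
FV = $1,400.00 × 51.392491
FV = $71,949.49

FV = PMT × ((1+r)^n - 1)/r = $71,949.49


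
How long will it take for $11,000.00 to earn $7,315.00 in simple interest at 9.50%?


Rearrange the simple interest formula for t:
I = P × r × t  ⇒  t = I / (P × r)
t = $7,315.00 / ($11,000.00 × 0.095)
t = 7

t = I/(P×r) = 7 years


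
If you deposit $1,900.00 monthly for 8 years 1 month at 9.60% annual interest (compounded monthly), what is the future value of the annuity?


Future value of an ordinary annuity: FV = PMT × ((1 + r)^n − 1) / r
Monthly rate r = 0.096/12 = 0.008, n = 97
FV = $1,900.00 × ((1 + 0.096/12)^97 − 1) / (0.096/12)
FV = $1,900.00 × 145.758206
FV = $276,940.59

FV = PMT × ((1+r)^n - 1)/r = $276,940.59


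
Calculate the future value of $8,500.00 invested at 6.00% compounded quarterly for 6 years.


Compound interest formula: A = P(1 + r/n)^(nt)
A = $8,500.00 × (1 + 0.06/4)^(4 × 6)
Growth factor: (1 + 0.06/4)^24 = 1.4295028
A = $8,500.00 × 1.4295028
A = $12,150.77

A = P(1 + r/n)^(nt) = $12,150.77


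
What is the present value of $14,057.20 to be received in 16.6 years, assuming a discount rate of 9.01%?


Present value formula: PV = FV / (1 + r)^t
PV = $14,057.20 / (1 + 0.0901)^16.6
PV = $14,057.20 / 4.187369
PV = $3,357.05

PV = FV / (1 + r)^t = $3,357.05


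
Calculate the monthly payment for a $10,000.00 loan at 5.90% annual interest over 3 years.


Loan payment formula: PMT = PV × r / (1 − (1 + r)^(−n))
Monthly rate r = 0.059/12 ≈ 0.00491667, n = 36 months
Denominator: 1 − (1 + 0.059/12)^(−36) = 0.161857
PMT = $10,000.00 × (0.059/12) / 0.161857
PMT = $303.77 per month

PMT = PV × r / (1-(1+r)^(-n)) = $303.77/month


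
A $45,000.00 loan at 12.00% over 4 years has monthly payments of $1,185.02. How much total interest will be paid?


Total paid over the life of the loan = PMT × n.
Total paid = $1,185.02 × 48 = $56,880.96
Total interest = total paid − principal = $56,880.96 − $45,000.00 = $11,880.96

Total interest = (PMT × n) - PV = $11,880.96


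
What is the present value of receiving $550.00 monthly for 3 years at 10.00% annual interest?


Present value of an ordinary annuity: PV = PMT × (1 − (1 + r)^(−n)) / r
Monthly rate r = 0.1/12 ≈ 0.00833333, n = 36
PV = $550.00 × (1 − (1 + 0.1/12)^(−36)) / (0.1/12)
PV = $550.00 × 30.991236
PV = $17,045.18

PV = PMT × (1-(1+r)^(-n))/r = $17,045.18


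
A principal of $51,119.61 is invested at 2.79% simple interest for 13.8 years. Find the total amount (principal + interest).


Total amount formula: A = P(1 + rt) = P + P·r·t
Interest: I = P × r × t = $51,119.61 × 0.0279 × 13.8 = $19,682.07
A = P + I = $51,119.61 + $19,682.07 = $70,801.68

A = P + I = P(1 + rt) = $70,801.68


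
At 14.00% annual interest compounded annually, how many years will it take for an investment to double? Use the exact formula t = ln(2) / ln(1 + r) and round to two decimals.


Doubling condition: (1 + r)^t = 2
Take ln of both sides: t × ln(1 + r) = ln(2)
t = ln(2) / ln(1 + r)
t = 0.693147 / 0.131028
t = 5.29

t = ln(2) / ln(1 + r) = 5.29 years


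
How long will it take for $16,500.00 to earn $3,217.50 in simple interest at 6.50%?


Rearrange the simple interest formula for t:
I = P × r × t  ⇒  t = I / (P × r)
t = $3,217.50 / ($16,500.00 × 0.065)
t = 3

t = I/(P×r) = 3 years


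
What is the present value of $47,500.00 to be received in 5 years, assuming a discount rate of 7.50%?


Present value formula: PV = FV / (1 + r)^t
PV = $47,500.00 / (1 + 0.075)^5
PV = $47,500.00 / 1.435629
PV = $33,086.54

PV = FV / (1 + r)^t = $33,086.54


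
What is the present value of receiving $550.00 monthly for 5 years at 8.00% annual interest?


Present value of an ordinary annuity: PV = PMT × (1 − (1 + r)^(−n)) / r
Monthly rate r = 0.08/12 ≈ 0.00666667, n = 60
PV = $550.00 × (1 − (1 + 0.08/12)^(−60)) / (0.08/12)
PV = $550.00 × 49.318433
PV = $27,125.14

PV = PMT × (1-(1+r)^(-n))/r = $27,125.14


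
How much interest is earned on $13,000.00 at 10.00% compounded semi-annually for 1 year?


Compound interest earned = final amount − principal.
A = P(1 + r/n)^(nt) = $13,000.00 × (1 + 0.1/2)^(2 × 1) = $14,332.50
Interest = A − P = $14,332.50 − $13,000.00 = $1,332.50

Interest = A - P = $1,332.50


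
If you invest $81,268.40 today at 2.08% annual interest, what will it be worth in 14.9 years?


Future value formula: FV = PV × (1 + r)^t
FV = $81,268.40 × (1 + 0.0208)^14.9
FV = $81,268.40 × 1.3589887
FV = $110,442.84

FV = PV × (1 + r)^t = $110,442.84


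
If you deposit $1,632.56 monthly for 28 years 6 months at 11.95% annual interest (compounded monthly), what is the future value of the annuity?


Future value of an ordinary annuity: FV = PMT × ((1 + r)^n − 1) / r
Monthly rate r = 0.1195/12 ≈ 0.00995833, n = 342
FV = $1,632.56 × ((1 + 0.1195/12)^342 − 1) / (0.1195/12)
FV = $1,632.56 × 2875.325996
FV = $4,694,142.21

FV = PMT × ((1+r)^n - 1)/r = $4,694,142.21


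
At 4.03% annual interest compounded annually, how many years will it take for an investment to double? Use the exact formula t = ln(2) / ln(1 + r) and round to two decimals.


Doubling condition: (1 + r)^t = 2
Take ln of both sides: t × ln(1 + r) = ln(2)
t = ln(2) / ln(1 + r)
t = 0.693147 / 0.039509
t = 17.54

t = ln(2) / ln(1 + r) = 17.54 years


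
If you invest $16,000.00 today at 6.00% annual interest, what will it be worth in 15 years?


Future value formula: FV = PV × (1 + r)^t
FV = $16,000.00 × (1 + 0.06)^15
FV = $16,000.00 × 2.396558
FV = $38,344.93

FV = PV × (1 + r)^t = $38,344.93


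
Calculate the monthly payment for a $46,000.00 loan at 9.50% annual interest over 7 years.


Loan payment formula: PMT = PV × r / (1 − (1 + r)^(−n))
Monthly rate r = 0.095/12 ≈ 0.00791667, n = 84 months
Denominator: 1 − (1 + 0.095/12)^(−84) = 0.484378
PMT = $46,000.00 × (0.095/12) / 0.484378
PMT = $751.82 per month

PMT = PV × r / (1-(1+r)^(-n)) = $751.82/month


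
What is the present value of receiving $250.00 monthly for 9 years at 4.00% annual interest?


Present value of an ordinary annuity: PV = PMT × (1 − (1 + r)^(−n)) / r
Monthly rate r = 0.04/12 ≈ 0.00333333, n = 108
PV = $250.00 × (1 − (1 + 0.04/12)^(−108)) / (0.04/12)
PV = $250.00 × 90.571761
PV = $22,642.94

PV = PMT × (1-(1+r)^(-n))/r = $22,642.94


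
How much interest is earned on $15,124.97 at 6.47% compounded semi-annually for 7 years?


Compound interest earned = final amount − principal.
A = P(1 + r/n)^(nt) = $15,124.97 × (1 + 0.0647/2)^(2 × 7) = $23,619.57
Interest = A − P = $23,619.57 − $15,124.97 = $8,494.60

Interest = A - P = $8,494.60


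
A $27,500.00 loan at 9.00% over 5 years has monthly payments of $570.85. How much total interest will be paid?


Total paid over the life of the loan = PMT × n.
Total paid = $570.85 × 60 = $34,251.00
Total interest = total paid − principal = $34,251.00 − $27,500.00 = $6,751.00

Total interest = (PMT × n) - PV = $6,751.00


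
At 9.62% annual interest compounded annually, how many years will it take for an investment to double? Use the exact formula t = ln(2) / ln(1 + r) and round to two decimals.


Doubling condition: (1 + r)^t = 2
Take ln of both sides: t × ln(1 + r) = ln(2)
t = ln(2) / ln(1 + r)
t = 0.693147 / 0.091850
t = 7.55

t = ln(2) / ln(1 + r) = 7.55 years


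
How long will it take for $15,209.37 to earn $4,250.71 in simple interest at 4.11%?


Rearrange the simple interest formula for t:
I = P × r × t  ⇒  t = I / (P × r)
t = $4,250.71 / ($15,209.37 × 0.0411)
t = 6.8

t = I/(P×r) = 6.8 years


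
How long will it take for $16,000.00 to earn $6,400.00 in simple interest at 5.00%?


Rearrange the simple interest formula for t:
I = P × r × t  ⇒  t = I / (P × r)
t = $6,400.00 / ($16,000.00 × 0.05)
t = 8

t = I/(P×r) = 8 years


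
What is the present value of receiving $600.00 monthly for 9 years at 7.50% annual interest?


Present value of an ordinary annuity: PV = PMT × (1 − (1 + r)^(−n)) / r
Monthly rate r = 0.075/12 = 0.00625, n = 108
PV = $600.00 × (1 − (1 + 0.075/12)^(−108)) / (0.075/12)
PV = $600.00 × 78.363665
PV = $47,018.20

PV = PMT × (1-(1+r)^(-n))/r = $47,018.20


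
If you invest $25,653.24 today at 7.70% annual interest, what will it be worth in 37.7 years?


Future value formula: FV = PV × (1 + r)^t
FV = $25,653.24 × (1 + 0.077)^37.7
FV = $25,653.24 × 16.3882286
FV = $420,411.16

FV = PV × (1 + r)^t = $420,411.16


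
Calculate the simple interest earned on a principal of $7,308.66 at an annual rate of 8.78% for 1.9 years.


Simple interest formula: I = P × r × t
I = $7,308.66 × 0.0878 × 1.9
I = $1,219.23

I = P × r × t = $1,219.23


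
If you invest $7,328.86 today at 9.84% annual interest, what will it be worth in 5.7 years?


Future value formula: FV = PV × (1 + r)^t
FV = $7,328.86 × (1 + 0.0984)^5.7
FV = $7,328.86 × 1.707399
FV = $12,513.29

FV = PV × (1 + r)^t = $12,513.29


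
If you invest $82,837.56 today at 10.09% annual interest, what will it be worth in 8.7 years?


Future value formula: FV = PV × (1 + r)^t
FV = $82,837.56 × (1 + 0.1009)^8.7
FV = $82,837.56 × 2.3078442
FV = $191,176.18

FV = PV × (1 + r)^t = $191,176.18


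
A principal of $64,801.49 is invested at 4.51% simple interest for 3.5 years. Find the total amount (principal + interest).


Total amount formula: A = P(1 + rt) = P + P·r·t
Interest: I = P × r × t = $64,801.49 × 0.0451 × 3.5 = $10,228.92
A = P + I = $64,801.49 + $10,228.92 = $75,030.41

A = P + I = P(1 + rt) = $75,030.41


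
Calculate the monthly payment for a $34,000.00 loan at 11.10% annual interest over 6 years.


Loan payment formula: PMT = PV × r / (1 − (1 + r)^(−n))
Monthly rate r = 0.111/12 = 0.00925, n = 72 months
Denominator: 1 − (1 + 0.111/12)^(−72) = 0.484665
PMT = $34,000.00 × (0.111/12) / 0.484665
PMT = $648.90 per month

PMT = PV × r / (1-(1+r)^(-n)) = $648.90/month


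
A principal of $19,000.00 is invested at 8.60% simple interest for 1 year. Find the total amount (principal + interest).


Total amount formula: A = P(1 + rt) = P + P·r·t
Interest: I = P × r × t = $19,000.00 × 0.086 × 1 = $1,634.00
A = P + I = $19,000.00 + $1,634.00 = $20,634.00

A = P + I = P(1 + rt) = $20,634.00


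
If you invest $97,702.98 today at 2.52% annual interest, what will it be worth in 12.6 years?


Future value formula: FV = PV × (1 + r)^t
FV = $97,702.98 × (1 + 0.0252)^12.6
FV = $97,702.98 × 1.368322
FV = $133,689.14

FV = PV × (1 + r)^t = $133,689.14


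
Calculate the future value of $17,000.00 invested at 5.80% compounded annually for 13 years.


Compound interest formula: A = P(1 + r/n)^(nt)
A = $17,000.00 × (1 + 0.058/1)^(1 × 13)
Growth factor: (1 + 0.058/1)^13 = 2.0811993
A = $17,000.00 × 2.0811993
A = $35,380.39

A = P(1 + r/n)^(nt) = $35,380.39


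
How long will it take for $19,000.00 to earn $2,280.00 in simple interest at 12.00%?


Rearrange the simple interest formula for t:
I = P × r × t  ⇒  t = I / (P × r)
t = $2,280.00 / ($19,000.00 × 0.12)
t = 1

t = I/(P×r) = 1 year


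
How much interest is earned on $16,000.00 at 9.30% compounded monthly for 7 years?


Compound interest earned = final amount − principal.
A = P(1 + r/n)^(nt) = $16,000.00 × (1 + 0.093/12)^(12 × 7) = $30,602.42
Interest = A − P = $30,602.42 − $16,000.00 = $14,602.42

Interest = A - P = $14,602.42


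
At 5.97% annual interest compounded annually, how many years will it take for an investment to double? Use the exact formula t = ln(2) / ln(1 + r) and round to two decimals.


Doubling condition: (1 + r)^t = 2
Take ln of both sides: t × ln(1 + r) = ln(2)
t = ln(2) / ln(1 + r)
t = 0.693147 / 0.057986
t = 11.95

t = ln(2) / ln(1 + r) = 11.95 years


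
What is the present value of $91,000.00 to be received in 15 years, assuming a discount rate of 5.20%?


Present value formula: PV = FV / (1 + r)^t
PV = $91,000.00 / (1 + 0.052)^15
PV = $91,000.00 / 2.139125
PV = $42,540.76

PV = FV / (1 + r)^t = $42,540.76


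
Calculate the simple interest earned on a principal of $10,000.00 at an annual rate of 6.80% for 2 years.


Simple interest formula: I = P × r × t
I = $10,000.00 × 0.068 × 2
I = $1,360.00

I = P × r × t = $1,360.00


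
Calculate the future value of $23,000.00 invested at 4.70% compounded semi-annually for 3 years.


Compound interest formula: A = P(1 + r/n)^(nt)
A = $23,000.00 × (1 + 0.047/2)^(2 × 3)
Growth factor: (1 + 0.047/2)^6 = 1.149548
A = $23,000.00 × 1.149548
A = $26,439.60

A = P(1 + r/n)^(nt) = $26,439.60


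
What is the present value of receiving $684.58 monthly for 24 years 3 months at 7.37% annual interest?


Present value of an ordinary annuity: PV = PMT × (1 − (1 + r)^(−n)) / r
Monthly rate r = 0.0737/12 ≈ 0.00614167, n = 291
PV = $684.58 × (1 − (1 + 0.0737/12)^(−291)) / (0.0737/12)
PV = $684.58 × 135.412468
PV = $92,700.67

PV = PMT × (1-(1+r)^(-n))/r = $92,700.67


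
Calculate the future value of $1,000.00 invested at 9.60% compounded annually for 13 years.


Compound interest formula: A = P(1 + r/n)^(nt)
A = $1,000.00 × (1 + 0.096/1)^(1 × 13)
Growth factor: (1 + 0.096/1)^13 = 3.292587
A = $1,000.00 × 3.292587
A = $3,292.59

A = P(1 + r/n)^(nt) = $3,292.59


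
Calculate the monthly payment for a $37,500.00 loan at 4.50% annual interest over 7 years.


Loan payment formula: PMT = PV × r / (1 − (1 + r)^(−n))
Monthly rate r = 0.045/12 = 0.00375, n = 84 months
Denominator: 1 − (1 + 0.045/12)^(−84) = 0.269781
PMT = $37,500.00 × (0.045/12) / 0.269781
PMT = $521.26 per month

PMT = PV × r / (1-(1+r)^(-n)) = $521.26/month


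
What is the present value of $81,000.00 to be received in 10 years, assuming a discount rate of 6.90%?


Present value formula: PV = FV / (1 + r)^t
PV = $81,000.00 / (1 + 0.069)^10
PV = $81,000.00 / 1.948844
PV = $41,563.10

PV = FV / (1 + r)^t = $41,563.10


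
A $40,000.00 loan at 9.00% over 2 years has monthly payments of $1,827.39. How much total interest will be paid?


Total paid over the life of the loan = PMT × n.
Total paid = $1,827.39 × 24 = $43,857.36
Total interest = total paid − principal = $43,857.36 − $40,000.00 = $3,857.36

Total interest = (PMT × n) - PV = $3,857.36


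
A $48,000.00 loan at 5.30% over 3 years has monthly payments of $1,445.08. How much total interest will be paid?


Total paid over the life of the loan = PMT × n.
Total paid = $1,445.08 × 36 = $52,022.88
Total interest = total paid − principal = $52,022.88 − $48,000.00 = $4,022.88

Total interest = (PMT × n) - PV = $4,022.88


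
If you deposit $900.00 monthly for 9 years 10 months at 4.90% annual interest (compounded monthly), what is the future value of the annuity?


Future value of an ordinary annuity: FV = PMT × ((1 + r)^n − 1) / r
Monthly rate r = 0.049/12 ≈ 0.00408333, n = 118
FV = $900.00 × ((1 + 0.049/12)^118 − 1) / (0.049/12)
FV = $900.00 × 151.212809
FV = $136,091.53

FV = PMT × ((1+r)^n - 1)/r = $136,091.53


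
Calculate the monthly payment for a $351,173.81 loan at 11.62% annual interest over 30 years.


Loan payment formula: PMT = PV × r / (1 − (1 + r)^(−n))
Monthly rate r = 0.1162/12 ≈ 0.00968333, n = 360 months
Denominator: 1 − (1 + 0.1162/12)^(−360) = 0.968859
PMT = $351,173.81 × (0.1162/12) / 0.968859
PMT = $3,509.83 per month

PMT = PV × r / (1-(1+r)^(-n)) = $3,509.83/month


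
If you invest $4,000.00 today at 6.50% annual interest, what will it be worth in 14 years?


Future value formula: FV = PV × (1 + r)^t
FV = $4,000.00 × (1 + 0.065)^14
FV = $4,000.00 × 2.414874
FV = $9,659.50

FV = PV × (1 + r)^t = $9,659.50


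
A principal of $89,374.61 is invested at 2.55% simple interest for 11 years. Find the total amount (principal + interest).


Total amount formula: A = P(1 + rt) = P + P·r·t
Interest: I = P × r × t = $89,374.61 × 0.0255 × 11 = $25,069.58
A = P + I = $89,374.61 + $25,069.58 = $114,444.19

A = P + I = P(1 + rt) = $114,444.19
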